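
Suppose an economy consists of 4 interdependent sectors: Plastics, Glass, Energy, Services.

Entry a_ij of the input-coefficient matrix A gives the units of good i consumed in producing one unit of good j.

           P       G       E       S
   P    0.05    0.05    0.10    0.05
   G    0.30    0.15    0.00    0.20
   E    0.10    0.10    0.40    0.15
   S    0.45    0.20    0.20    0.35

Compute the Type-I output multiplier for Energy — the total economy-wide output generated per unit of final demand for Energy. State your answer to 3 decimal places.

m_E = 3.460

I − A =
  [   0.95    -0.05    -0.10    -0.05]
  [  -0.30     0.85     0.00    -0.20]
  [  -0.10    -0.10     0.60    -0.15]
  [  -0.45    -0.20    -0.20     0.65]
Compute the cofactors C_ij = (−1)^(i+j)·(3×3 minor ij) of I−A; the adjugate is their transpose:
adj(I−A) = Cᵀ =
  [ 0.278000   0.034500   0.061750   0.046250]
  [ 0.166000   0.314250   0.069500   0.125500]
  [ 0.146125   0.095625   0.450500   0.144625]
  [ 0.288500   0.150000   0.202750   0.464000]
det(I−A) = Σ_j (I−A)_1j·C_1j = (0.95)(0.278000) + (-0.05)(0.166000) + (-0.10)(0.146125) + (-0.05)(0.288500) = 0.2267625
(I − A)⁻¹ = adj(I−A) / det(I−A) ≈
  [   1.2260     0.1521     0.2723     0.2040]
  [   0.7320     1.3858     0.3065     0.5534]
  [   0.6444     0.4217     1.9867     0.6378]
  [   1.2723     0.6615     0.8941     2.0462]
The output multiplier for sector j is the column-j sum of the Leontief inverse (I − A)⁻¹ = adj(I−A) / det(I−A).
Column E of adj(I−A): (0.061750, 0.069500, 0.450500, 0.202750); det(I−A) = 0.2267625.
m_E = (0.061750 + 0.069500 + 0.450500 + 0.202750) / 0.2267625 = 0.7845 / 0.2267625 ≈ 3.460.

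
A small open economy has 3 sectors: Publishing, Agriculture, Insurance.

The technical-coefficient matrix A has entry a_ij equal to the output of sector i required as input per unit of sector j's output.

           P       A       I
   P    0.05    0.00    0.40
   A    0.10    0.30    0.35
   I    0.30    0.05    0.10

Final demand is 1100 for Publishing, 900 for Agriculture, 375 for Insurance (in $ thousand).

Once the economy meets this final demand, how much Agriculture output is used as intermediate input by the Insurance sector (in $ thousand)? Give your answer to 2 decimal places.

I − A =
  [   0.95     0.00    -0.40]
  [  -0.10     0.70    -0.35]
  [  -0.30    -0.05     0.90]
Cofactors of I−A, C_ij = (−1)^(i+j)·(minor ij) (rows/columns in the sector order above):
  C_11 = (0.70)(0.90) − (-0.35)(-0.05) = 0.6125
  C_12 = −[(-0.10)(0.90) − (-0.35)(-0.30)] = 0.1950
  C_13 = (-0.10)(-0.05) − (0.70)(-0.30) = 0.2150
  C_21 = −[(0.00)(0.90) − (-0.40)(-0.05)] = 0.0200
  C_22 = (0.95)(0.90) − (-0.40)(-0.30) = 0.7350
  C_23 = −[(0.95)(-0.05) − (0.00)(-0.30)] = 0.0475
  C_31 = (0.00)(-0.35) − (-0.40)(0.70) = 0.2800
  C_32 = −[(0.95)(-0.35) − (-0.40)(-0.10)] = 0.3725
  C_33 = (0.95)(0.70) − (0.00)(-0.10) = 0.6650
det(I−A) = Σ_j (I−A)_1j·C_1j = (0.95)(0.6125) + (0.00)(0.1950) + (-0.40)(0.2150) = 0.495875
adj(I−A) = Cᵀ =
  [ 0.6125   0.0200   0.2800]
  [ 0.1950   0.7350   0.3725]
  [ 0.2150   0.0475   0.6650]
(I − A)⁻¹ = adj(I−A) / det(I−A) ≈
  [   1.2352     0.0403     0.5647]
  [   0.3932     1.4822     0.7512]
  [   0.4336     0.0958     1.3411]
First solve x = (I − A)⁻¹ d = adj(I−A)·d / det(I−A); in particular x_I = (0.2150·1100 + 0.0475·900 + 0.6650·375) / 0.495875 = 528.625 / 0.495875 ≈ 1066.0449.
Intermediate flow from A to I: z_AI = a_AI · x_I = 0.35 × 528.625 / 0.495875 = 185.01875 / 0.495875 ≈ 373.12.

z_AI = 373.12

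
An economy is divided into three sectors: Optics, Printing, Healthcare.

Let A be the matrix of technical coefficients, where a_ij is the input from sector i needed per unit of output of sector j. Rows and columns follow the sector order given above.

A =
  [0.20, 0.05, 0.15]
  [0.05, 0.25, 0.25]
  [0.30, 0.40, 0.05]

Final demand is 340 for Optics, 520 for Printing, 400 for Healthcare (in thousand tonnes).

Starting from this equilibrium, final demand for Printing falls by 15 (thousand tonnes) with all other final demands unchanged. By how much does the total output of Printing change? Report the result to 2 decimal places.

Δx_P = -23.99

I − A =
  [   0.80    -0.05    -0.15]
  [  -0.05     0.75    -0.25]
  [  -0.30    -0.40     0.95]
Cofactors of I−A, C_ij = (−1)^(i+j)·(minor ij) (rows/columns in the sector order above):
  C_11 = (0.75)(0.95) − (-0.25)(-0.40) = 0.6125
  C_12 = −[(-0.05)(0.95) − (-0.25)(-0.30)] = 0.1225
  C_13 = (-0.05)(-0.40) − (0.75)(-0.30) = 0.2450
  C_21 = −[(-0.05)(0.95) − (-0.15)(-0.40)] = 0.1075
  C_22 = (0.80)(0.95) − (-0.15)(-0.30) = 0.7150
  C_23 = −[(0.80)(-0.40) − (-0.05)(-0.30)] = 0.3350
  C_31 = (-0.05)(-0.25) − (-0.15)(0.75) = 0.1250
  C_32 = −[(0.80)(-0.25) − (-0.15)(-0.05)] = 0.2075
  C_33 = (0.80)(0.75) − (-0.05)(-0.05) = 0.5975
det(I−A) = Σ_j (I−A)_1j·C_1j = (0.80)(0.6125) + (-0.05)(0.1225) + (-0.15)(0.2450) = 0.447125
adj(I−A) = Cᵀ =
  [ 0.6125   0.1075   0.1250]
  [ 0.1225   0.7150   0.2075]
  [ 0.2450   0.3350   0.5975]
(I − A)⁻¹ = adj(I−A) / det(I−A) ≈
  [   1.3699     0.2404     0.2796]
  [   0.2740     1.5991     0.4641]
  [   0.5479     0.7492     1.3363]
Δx = (I − A)⁻¹ Δd with Δd having -15 in the Printing component and 0 elsewhere.
So Δx_P = L_PP · (-15), where L_PP = adj(I−A)_PP / det(I−A) = 0.7150 / 0.447125.
Δx_P = 0.7150 × (-15) / 0.447125 = -10.725 / 0.447125 ≈ -23.99.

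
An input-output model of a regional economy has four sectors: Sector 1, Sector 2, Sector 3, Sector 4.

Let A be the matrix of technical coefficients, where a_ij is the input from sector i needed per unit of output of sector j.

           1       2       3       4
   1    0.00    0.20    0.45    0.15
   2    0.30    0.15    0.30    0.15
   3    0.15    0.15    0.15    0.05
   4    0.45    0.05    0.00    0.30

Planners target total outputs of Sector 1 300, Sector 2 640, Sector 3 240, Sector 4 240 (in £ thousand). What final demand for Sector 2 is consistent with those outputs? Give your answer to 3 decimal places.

d_2 = 346.000

I − A =
  [   1.00    -0.20    -0.45    -0.15]
  [  -0.30     0.85    -0.30    -0.15]
  [  -0.15    -0.15     0.85    -0.05]
  [  -0.45    -0.05     0.00     0.70]
d = (I − A) x:
  d_1 = (+1.00)·300 + (-0.20)·640 + (-0.45)·240 + (-0.15)·240 = 28.000
  d_2 = (-0.30)·300 + (+0.85)·640 + (-0.30)·240 + (-0.15)·240 = 346.000
  d_3 = (-0.15)·300 + (-0.15)·640 + (+0.85)·240 + (-0.05)·240 = 51.000
  d_4 = (-0.45)·300 + (-0.05)·640 + (+0.00)·240 + (+0.70)·240 = 1.000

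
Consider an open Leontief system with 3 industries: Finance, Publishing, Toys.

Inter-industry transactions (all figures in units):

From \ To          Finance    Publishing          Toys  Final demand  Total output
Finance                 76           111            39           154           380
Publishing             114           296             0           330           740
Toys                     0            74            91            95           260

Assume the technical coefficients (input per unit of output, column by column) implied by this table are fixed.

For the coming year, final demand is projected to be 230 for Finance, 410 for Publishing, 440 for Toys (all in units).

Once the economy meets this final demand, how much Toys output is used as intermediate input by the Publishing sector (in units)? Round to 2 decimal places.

z_TP = 99.86

Technical coefficients a_ij = z_ij / X_j:
  a_FF = 76/380 = 0.20, a_PF = 114/380 = 0.30, a_TF = 0/380 = 0.00
  a_FP = 111/740 = 0.15, a_PP = 296/740 = 0.40, a_TP = 74/740 = 0.10
  a_FT = 39/260 = 0.15, a_PT = 0/260 = 0.00, a_TT = 91/260 = 0.35
I − A =
  [   0.80    -0.15    -0.15]
  [  -0.30     0.60     0.00]
  [   0.00    -0.10     0.65]
Cofactors of I−A, C_ij = (−1)^(i+j)·(minor ij) (rows/columns in the sector order above):
  C_11 = (0.60)(0.65) − (0.00)(-0.10) = 0.3900
  C_12 = −[(-0.30)(0.65) − (0.00)(0.00)] = 0.1950
  C_13 = (-0.30)(-0.10) − (0.60)(0.00) = 0.0300
  C_21 = −[(-0.15)(0.65) − (-0.15)(-0.10)] = 0.1125
  C_22 = (0.80)(0.65) − (-0.15)(0.00) = 0.5200
  C_23 = −[(0.80)(-0.10) − (-0.15)(0.00)] = 0.0800
  C_31 = (-0.15)(0.00) − (-0.15)(0.60) = 0.0900
  C_32 = −[(0.80)(0.00) − (-0.15)(-0.30)] = 0.0450
  C_33 = (0.80)(0.60) − (-0.15)(-0.30) = 0.4350
det(I−A) = Σ_j (I−A)_1j·C_1j = (0.80)(0.3900) + (-0.15)(0.1950) + (-0.15)(0.0300) = 0.27825
adj(I−A) = Cᵀ =
  [ 0.3900   0.1125   0.0900]
  [ 0.1950   0.5200   0.0450]
  [ 0.0300   0.0800   0.4350]
(I − A)⁻¹ = adj(I−A) / det(I−A) ≈
  [   1.4016     0.4043     0.3235]
  [   0.7008     1.8688     0.1617]
  [   0.1078     0.2875     1.5633]
First solve x = (I − A)⁻¹ d = adj(I−A)·d / det(I−A); in particular x_P = (0.1950·230 + 0.5200·410 + 0.0450·440) / 0.27825 = 277.85 / 0.27825 ≈ 998.5624.
Intermediate flow from T to P: z_TP = a_TP · x_P = 0.10 × 277.85 / 0.27825 = 27.785 / 0.27825 ≈ 99.86.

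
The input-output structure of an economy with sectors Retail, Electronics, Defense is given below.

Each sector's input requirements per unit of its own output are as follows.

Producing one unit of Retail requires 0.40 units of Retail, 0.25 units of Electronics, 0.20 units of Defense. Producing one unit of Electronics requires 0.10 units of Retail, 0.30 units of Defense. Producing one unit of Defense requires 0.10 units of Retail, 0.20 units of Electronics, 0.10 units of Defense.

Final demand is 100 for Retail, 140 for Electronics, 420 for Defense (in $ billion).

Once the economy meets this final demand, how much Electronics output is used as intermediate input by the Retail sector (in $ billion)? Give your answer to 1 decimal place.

z_21 = 84.0

I − A =
  [   0.60    -0.10    -0.10]
  [  -0.25     1.00    -0.20]
  [  -0.20    -0.30     0.90]
Cofactors of I−A, C_ij = (−1)^(i+j)·(minor ij) (rows/columns in the sector order above):
  C_11 = (1.00)(0.90) − (-0.20)(-0.30) = 0.8400
  C_12 = −[(-0.25)(0.90) − (-0.20)(-0.20)] = 0.2650
  C_13 = (-0.25)(-0.30) − (1.00)(-0.20) = 0.2750
  C_21 = −[(-0.10)(0.90) − (-0.10)(-0.30)] = 0.1200
  C_22 = (0.60)(0.90) − (-0.10)(-0.20) = 0.5200
  C_23 = −[(0.60)(-0.30) − (-0.10)(-0.20)] = 0.2000
  C_31 = (-0.10)(-0.20) − (-0.10)(1.00) = 0.1200
  C_32 = −[(0.60)(-0.20) − (-0.10)(-0.25)] = 0.1450
  C_33 = (0.60)(1.00) − (-0.10)(-0.25) = 0.5750
det(I−A) = Σ_j (I−A)_1j·C_1j = (0.60)(0.8400) + (-0.10)(0.2650) + (-0.10)(0.2750) = 0.4500
adj(I−A) = Cᵀ =
  [ 0.8400   0.1200   0.1200]
  [ 0.2650   0.5200   0.1450]
  [ 0.2750   0.2000   0.5750]
(I − A)⁻¹ = adj(I−A) / det(I−A) ≈
  [   1.8667     0.2667     0.2667]
  [   0.5889     1.1556     0.3222]
  [   0.6111     0.4444     1.2778]
First solve x = (I − A)⁻¹ d = adj(I−A)·d / det(I−A); in particular x_1 = (0.8400·100 + 0.1200·140 + 0.1200·420) / 0.4500 = 151.20 / 0.4500 = 336.000.
Intermediate flow from 2 to 1: z_21 = a_21 · x_1 = 0.25 × 151.20 / 0.4500 = 37.80 / 0.4500 = 84.0.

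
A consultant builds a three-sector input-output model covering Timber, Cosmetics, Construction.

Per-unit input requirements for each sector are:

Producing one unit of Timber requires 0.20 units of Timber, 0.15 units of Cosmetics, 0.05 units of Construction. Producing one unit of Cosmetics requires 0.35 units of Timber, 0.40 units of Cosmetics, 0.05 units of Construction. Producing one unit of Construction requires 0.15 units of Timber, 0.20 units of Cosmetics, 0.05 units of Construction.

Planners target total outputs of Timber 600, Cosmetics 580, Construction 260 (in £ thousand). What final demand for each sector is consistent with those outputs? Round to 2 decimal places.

I − A =
  [   0.80    -0.35    -0.15]
  [  -0.15     0.60    -0.20]
  [  -0.05    -0.05     0.95]
d = (I − A) x:
  d_1 = (+0.80)·600 + (-0.35)·580 + (-0.15)·260 = 238.00
  d_2 = (-0.15)·600 + (+0.60)·580 + (-0.20)·260 = 206.00
  d_3 = (-0.05)·600 + (-0.05)·580 + (+0.95)·260 = 188.00

d_1 = 238.00, d_2 = 206.00, d_3 = 188.00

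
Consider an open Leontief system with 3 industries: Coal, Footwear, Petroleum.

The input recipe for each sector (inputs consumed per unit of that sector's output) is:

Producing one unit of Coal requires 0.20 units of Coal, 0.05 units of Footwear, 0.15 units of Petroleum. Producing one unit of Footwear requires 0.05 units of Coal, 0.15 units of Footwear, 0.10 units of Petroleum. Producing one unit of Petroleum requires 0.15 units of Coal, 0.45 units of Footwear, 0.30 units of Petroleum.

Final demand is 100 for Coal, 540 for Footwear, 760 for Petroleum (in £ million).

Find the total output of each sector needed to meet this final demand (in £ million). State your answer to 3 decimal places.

I − A =
  [   0.80    -0.05    -0.15]
  [  -0.05     0.85    -0.45]
  [  -0.15    -0.10     0.70]
Cofactors of I−A, C_ij = (−1)^(i+j)·(minor ij) (rows/columns in the sector order above):
  C_11 = (0.85)(0.70) − (-0.45)(-0.10) = 0.5500
  C_12 = −[(-0.05)(0.70) − (-0.45)(-0.15)] = 0.1025
  C_13 = (-0.05)(-0.10) − (0.85)(-0.15) = 0.1325
  C_21 = −[(-0.05)(0.70) − (-0.15)(-0.10)] = 0.0500
  C_22 = (0.80)(0.70) − (-0.15)(-0.15) = 0.5375
  C_23 = −[(0.80)(-0.10) − (-0.05)(-0.15)] = 0.0875
  C_31 = (-0.05)(-0.45) − (-0.15)(0.85) = 0.1500
  C_32 = −[(0.80)(-0.45) − (-0.15)(-0.05)] = 0.3675
  C_33 = (0.80)(0.85) − (-0.05)(-0.05) = 0.6775
det(I−A) = Σ_j (I−A)_1j·C_1j = (0.80)(0.5500) + (-0.05)(0.1025) + (-0.15)(0.1325) = 0.4150
adj(I−A) = Cᵀ =
  [ 0.5500   0.0500   0.1500]
  [ 0.1025   0.5375   0.3675]
  [ 0.1325   0.0875   0.6775]
(I − A)⁻¹ = adj(I−A) / det(I−A) ≈
  [   1.3253     0.1205     0.3614]
  [   0.2470     1.2952     0.8855]
  [   0.3193     0.2108     1.6325]
x = (I − A)⁻¹ d = adj(I−A)·d / det(I−A), with det(I−A) = 0.4150:
  x_C = (0.5500·100 + 0.0500·540 + 0.1500·760) / 0.4150 = 196.00 / 0.4150 ≈ 472.289
  x_F = (0.1025·100 + 0.5375·540 + 0.3675·760) / 0.4150 = 579.80 / 0.4150 ≈ 1397.108
  x_P = (0.1325·100 + 0.0875·540 + 0.6775·760) / 0.4150 = 575.40 / 0.4150 ≈ 1386.506

x_C = 472.289, x_F = 1397.108, x_P = 1386.506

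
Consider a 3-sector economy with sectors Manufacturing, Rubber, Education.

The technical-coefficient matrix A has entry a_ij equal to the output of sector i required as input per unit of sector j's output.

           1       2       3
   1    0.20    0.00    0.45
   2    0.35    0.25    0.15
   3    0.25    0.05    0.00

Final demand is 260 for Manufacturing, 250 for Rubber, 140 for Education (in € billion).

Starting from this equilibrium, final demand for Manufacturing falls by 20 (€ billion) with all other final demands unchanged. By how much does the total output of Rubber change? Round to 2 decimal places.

I − A =
  [   0.80     0.00    -0.45]
  [  -0.35     0.75    -0.15]
  [  -0.25    -0.05     1.00]
Cofactors of I−A, C_ij = (−1)^(i+j)·(minor ij) (rows/columns in the sector order above):
  C_11 = (0.75)(1.00) − (-0.15)(-0.05) = 0.7425
  C_12 = −[(-0.35)(1.00) − (-0.15)(-0.25)] = 0.3875
  C_13 = (-0.35)(-0.05) − (0.75)(-0.25) = 0.2050
  C_21 = −[(0.00)(1.00) − (-0.45)(-0.05)] = 0.0225
  C_22 = (0.80)(1.00) − (-0.45)(-0.25) = 0.6875
  C_23 = −[(0.80)(-0.05) − (0.00)(-0.25)] = 0.0400
  C_31 = (0.00)(-0.15) − (-0.45)(0.75) = 0.3375
  C_32 = −[(0.80)(-0.15) − (-0.45)(-0.35)] = 0.2775
  C_33 = (0.80)(0.75) − (0.00)(-0.35) = 0.6000
det(I−A) = Σ_j (I−A)_1j·C_1j = (0.80)(0.7425) + (0.00)(0.3875) + (-0.45)(0.2050) = 0.50175
adj(I−A) = Cᵀ =
  [ 0.7425   0.0225   0.3375]
  [ 0.3875   0.6875   0.2775]
  [ 0.2050   0.0400   0.6000]
(I − A)⁻¹ = adj(I−A) / det(I−A) ≈
  [   1.4798     0.0448     0.6726]
  [   0.7723     1.3702     0.5531]
  [   0.4086     0.0797     1.1958]
Δx = (I − A)⁻¹ Δd with Δd having -20 in the Manufacturing component and 0 elsewhere.
So Δx_2 = L_21 · (-20), where L_21 = adj(I−A)_21 / det(I−A) = 0.3875 / 0.50175.
Δx_2 = 0.3875 × (-20) / 0.50175 = -7.75 / 0.50175 ≈ -15.45.

Δx_2 = -15.45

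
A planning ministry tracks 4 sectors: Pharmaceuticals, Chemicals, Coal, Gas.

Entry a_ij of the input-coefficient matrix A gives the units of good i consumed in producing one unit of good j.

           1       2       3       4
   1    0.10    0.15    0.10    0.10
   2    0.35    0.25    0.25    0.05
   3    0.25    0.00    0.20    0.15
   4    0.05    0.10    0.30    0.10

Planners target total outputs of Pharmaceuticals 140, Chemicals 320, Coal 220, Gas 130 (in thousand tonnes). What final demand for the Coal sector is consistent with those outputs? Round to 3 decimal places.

d_3 = 121.500

I − A =
  [   0.90    -0.15    -0.10    -0.10]
  [  -0.35     0.75    -0.25    -0.05]
  [  -0.25     0.00     0.80    -0.15]
  [  -0.05    -0.10    -0.30     0.90]
d = (I − A) x:
  d_1 = (+0.90)·140 + (-0.15)·320 + (-0.10)·220 + (-0.10)·130 = 43.000
  d_2 = (-0.35)·140 + (+0.75)·320 + (-0.25)·220 + (-0.05)·130 = 129.500
  d_3 = (-0.25)·140 + (+0.00)·320 + (+0.80)·220 + (-0.15)·130 = 121.500
  d_4 = (-0.05)·140 + (-0.10)·320 + (-0.30)·220 + (+0.90)·130 = 12.000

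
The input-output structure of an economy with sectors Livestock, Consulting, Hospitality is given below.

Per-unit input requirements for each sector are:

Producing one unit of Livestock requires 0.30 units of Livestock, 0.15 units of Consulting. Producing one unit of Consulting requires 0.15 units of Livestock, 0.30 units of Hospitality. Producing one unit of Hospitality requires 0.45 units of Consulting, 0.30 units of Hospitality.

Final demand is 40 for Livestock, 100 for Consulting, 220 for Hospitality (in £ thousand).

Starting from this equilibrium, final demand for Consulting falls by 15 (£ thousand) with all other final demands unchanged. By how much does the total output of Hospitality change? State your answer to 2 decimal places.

I − A =
  [   0.70    -0.15     0.00]
  [  -0.15     1.00    -0.45]
  [   0.00    -0.30     0.70]
Cofactors of I−A, C_ij = (−1)^(i+j)·(minor ij) (rows/columns in the sector order above):
  C_11 = (1.00)(0.70) − (-0.45)(-0.30) = 0.5650
  C_12 = −[(-0.15)(0.70) − (-0.45)(0.00)] = 0.1050
  C_13 = (-0.15)(-0.30) − (1.00)(0.00) = 0.0450
  C_21 = −[(-0.15)(0.70) − (0.00)(-0.30)] = 0.1050
  C_22 = (0.70)(0.70) − (0.00)(0.00) = 0.4900
  C_23 = −[(0.70)(-0.30) − (-0.15)(0.00)] = 0.2100
  C_31 = (-0.15)(-0.45) − (0.00)(1.00) = 0.0675
  C_32 = −[(0.70)(-0.45) − (0.00)(-0.15)] = 0.3150
  C_33 = (0.70)(1.00) − (-0.15)(-0.15) = 0.6775
det(I−A) = Σ_j (I−A)_1j·C_1j = (0.70)(0.5650) + (-0.15)(0.1050) + (0.00)(0.0450) = 0.37975
adj(I−A) = Cᵀ =
  [ 0.5650   0.1050   0.0675]
  [ 0.1050   0.4900   0.3150]
  [ 0.0450   0.2100   0.6775]
(I − A)⁻¹ = adj(I−A) / det(I−A) ≈
  [   1.4878     0.2765     0.1777]
  [   0.2765     1.2903     0.8295]
  [   0.1185     0.5530     1.7841]
Δx = (I − A)⁻¹ Δd with Δd having -15 in the Consulting component and 0 elsewhere.
So Δx_H = L_HC · (-15), where L_HC = adj(I−A)_HC / det(I−A) = 0.2100 / 0.37975.
Δx_H = 0.2100 × (-15) / 0.37975 = -3.15 / 0.37975 ≈ -8.29.

Δx_H = -8.29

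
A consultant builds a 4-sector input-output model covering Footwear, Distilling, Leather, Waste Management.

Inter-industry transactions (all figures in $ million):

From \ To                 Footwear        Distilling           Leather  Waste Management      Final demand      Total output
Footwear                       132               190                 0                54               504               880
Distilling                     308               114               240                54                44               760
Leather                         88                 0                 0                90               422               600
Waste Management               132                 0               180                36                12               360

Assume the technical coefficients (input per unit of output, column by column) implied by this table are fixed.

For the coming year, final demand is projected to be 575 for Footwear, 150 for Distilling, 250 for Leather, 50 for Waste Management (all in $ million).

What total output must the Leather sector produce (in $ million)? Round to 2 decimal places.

x_3 = 441.50

Technical coefficients a_ij = z_ij / X_j:
  a_11 = 132/880 = 0.15, a_21 = 308/880 = 0.35, a_31 = 88/880 = 0.10, a_41 = 132/880 = 0.15
  a_12 = 190/760 = 0.25, a_22 = 114/760 = 0.15, a_32 = 0/760 = 0.00, a_42 = 0/760 = 0.00
  a_13 = 0/600 = 0.00, a_23 = 240/600 = 0.40, a_33 = 0/600 = 0.00, a_43 = 180/600 = 0.30
  a_14 = 54/360 = 0.15, a_24 = 54/360 = 0.15, a_34 = 90/360 = 0.25, a_44 = 36/360 = 0.10
I − A =
  [   0.85    -0.25     0.00    -0.15]
  [  -0.35     0.85    -0.40    -0.15]
  [  -0.10     0.00     1.00    -0.25]
  [  -0.15     0.00    -0.30     0.90]
Compute the cofactors C_ij = (−1)^(i+j)·(3×3 minor ij) of I−A; the adjugate is their transpose:
adj(I−A) = Cᵀ =
  [ 0.701250   0.206250   0.139500   0.190000]
  [ 0.366750   0.674250   0.351000   0.271000]
  [ 0.108375   0.031875   0.546750   0.175250]
  [ 0.153000   0.045000   0.205500   0.625000]
det(I−A) = Σ_j (I−A)_1j·C_1j = (0.85)(0.701250) + (-0.25)(0.366750) + (0.00)(0.108375) + (-0.15)(0.153000) = 0.481425
(I − A)⁻¹ = adj(I−A) / det(I−A) ≈
  [   1.4566     0.4284     0.2898     0.3947]
  [   0.7618     1.4005     0.7291     0.5629]
  [   0.2251     0.0662     1.1357     0.3640]
  [   0.3178     0.0935     0.4269     1.2982]
x = (I − A)⁻¹ d = adj(I−A)·d / det(I−A), with det(I−A) = 0.481425:
  x_1 = (0.701250·575 + 0.206250·150 + 0.139500·250 + 0.190000·50) / 0.481425 = 478.53125 / 0.481425 ≈ 993.99
  x_2 = (0.366750·575 + 0.674250·150 + 0.351000·250 + 0.271000·50) / 0.481425 = 413.31875 / 0.481425 ≈ 858.53
  x_3 = (0.108375·575 + 0.031875·150 + 0.546750·250 + 0.175250·50) / 0.481425 = 212.546875 / 0.481425 ≈ 441.50
  x_4 = (0.153000·575 + 0.045000·150 + 0.205500·250 + 0.625000·50) / 0.481425 = 177.35 / 0.481425 ≈ 368.39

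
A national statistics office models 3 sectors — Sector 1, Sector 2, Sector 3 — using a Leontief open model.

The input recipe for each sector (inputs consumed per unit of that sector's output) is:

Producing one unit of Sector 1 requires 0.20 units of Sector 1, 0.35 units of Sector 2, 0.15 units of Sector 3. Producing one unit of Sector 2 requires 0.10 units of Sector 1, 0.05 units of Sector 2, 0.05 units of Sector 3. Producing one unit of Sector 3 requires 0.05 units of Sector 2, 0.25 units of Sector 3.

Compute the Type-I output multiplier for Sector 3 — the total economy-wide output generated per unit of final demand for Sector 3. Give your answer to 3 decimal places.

m_3 = 1.423

I − A =
  [   0.80    -0.10     0.00]
  [  -0.35     0.95    -0.05]
  [  -0.15    -0.05     0.75]
Cofactors of I−A, C_ij = (−1)^(i+j)·(minor ij) (rows/columns in the sector order above):
  C_11 = (0.95)(0.75) − (-0.05)(-0.05) = 0.7100
  C_12 = −[(-0.35)(0.75) − (-0.05)(-0.15)] = 0.2700
  C_13 = (-0.35)(-0.05) − (0.95)(-0.15) = 0.1600
  C_21 = −[(-0.10)(0.75) − (0.00)(-0.05)] = 0.0750
  C_22 = (0.80)(0.75) − (0.00)(-0.15) = 0.6000
  C_23 = −[(0.80)(-0.05) − (-0.10)(-0.15)] = 0.0550
  C_31 = (-0.10)(-0.05) − (0.00)(0.95) = 0.0050
  C_32 = −[(0.80)(-0.05) − (0.00)(-0.35)] = 0.0400
  C_33 = (0.80)(0.95) − (-0.10)(-0.35) = 0.7250
det(I−A) = Σ_j (I−A)_1j·C_1j = (0.80)(0.7100) + (-0.10)(0.2700) + (0.00)(0.1600) = 0.5410
adj(I−A) = Cᵀ =
  [ 0.7100   0.0750   0.0050]
  [ 0.2700   0.6000   0.0400]
  [ 0.1600   0.0550   0.7250]
(I − A)⁻¹ = adj(I−A) / det(I−A) ≈
  [   1.3124     0.1386     0.0092]
  [   0.4991     1.1091     0.0739]
  [   0.2957     0.1017     1.3401]
The output multiplier for sector j is the column-j sum of the Leontief inverse (I − A)⁻¹ = adj(I−A) / det(I−A).
Column 3 of adj(I−A): (0.0050, 0.0400, 0.7250); det(I−A) = 0.5410.
m_3 = (0.0050 + 0.0400 + 0.7250) / 0.5410 = 0.77 / 0.5410 ≈ 1.423.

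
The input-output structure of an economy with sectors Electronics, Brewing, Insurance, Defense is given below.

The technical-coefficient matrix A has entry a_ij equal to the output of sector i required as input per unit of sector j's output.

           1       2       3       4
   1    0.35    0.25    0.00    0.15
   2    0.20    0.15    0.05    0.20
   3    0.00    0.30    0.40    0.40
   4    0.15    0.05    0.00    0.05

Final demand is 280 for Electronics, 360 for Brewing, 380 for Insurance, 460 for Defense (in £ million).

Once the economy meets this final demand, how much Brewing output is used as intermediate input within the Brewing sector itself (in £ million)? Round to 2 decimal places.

I − A =
  [   0.65    -0.25     0.00    -0.15]
  [  -0.20     0.85    -0.05    -0.20]
  [   0.00    -0.30     0.60    -0.40]
  [  -0.15    -0.05     0.00     0.95]
Compute the cofactors C_ij = (−1)^(i+j)·(3×3 minor ij) of I−A; the adjugate is their transpose:
adj(I−A) = Cᵀ =
  [ 0.46325   0.14700   0.01225   0.10925]
  [ 0.13500   0.35700   0.02975   0.10900]
  [ 0.12100   0.20650   0.44275   0.24900]
  [ 0.08025   0.04200   0.00350   0.29175]
det(I−A) = Σ_j (I−A)_1j·C_1j = (0.65)(0.46325) + (-0.25)(0.13500) + (0.00)(0.12100) + (-0.15)(0.08025) = 0.255325
(I − A)⁻¹ = adj(I−A) / det(I−A) ≈
  [   1.8144     0.5757     0.0480     0.4279]
  [   0.5287     1.3982     0.1165     0.4269]
  [   0.4739     0.8088     1.7341     0.9752]
  [   0.3143     0.1645     0.0137     1.1427]
First solve x = (I − A)⁻¹ d = adj(I−A)·d / det(I−A); in particular x_2 = (0.13500·280 + 0.35700·360 + 0.02975·380 + 0.10900·460) / 0.255325 = 227.765 / 0.255325 ≈ 892.0591.
Intermediate flow from 2 to 2: z_22 = a_22 · x_2 = 0.15 × 227.765 / 0.255325 = 34.16475 / 0.255325 ≈ 133.81.

z_22 = 133.81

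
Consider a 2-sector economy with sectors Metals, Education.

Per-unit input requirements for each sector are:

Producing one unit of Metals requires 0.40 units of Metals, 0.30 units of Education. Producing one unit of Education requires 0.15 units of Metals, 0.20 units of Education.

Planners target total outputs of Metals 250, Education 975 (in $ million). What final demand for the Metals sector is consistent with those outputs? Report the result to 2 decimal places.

I − A =
  [   0.60    -0.15]
  [  -0.30     0.80]
d = (I − A) x:
  d_M = (+0.60)·250 + (-0.15)·975 = 3.75
  d_E = (-0.30)·250 + (+0.80)·975 = 705.00

d_M = 3.75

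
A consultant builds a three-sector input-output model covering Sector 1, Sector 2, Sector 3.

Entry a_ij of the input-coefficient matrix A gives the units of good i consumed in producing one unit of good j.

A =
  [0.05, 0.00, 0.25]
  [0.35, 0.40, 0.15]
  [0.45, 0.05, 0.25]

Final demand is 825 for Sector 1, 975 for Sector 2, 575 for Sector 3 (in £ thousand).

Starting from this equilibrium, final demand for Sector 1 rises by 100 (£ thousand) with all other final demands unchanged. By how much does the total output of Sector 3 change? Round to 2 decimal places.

I − A =
  [   0.95     0.00    -0.25]
  [  -0.35     0.60    -0.15]
  [  -0.45    -0.05     0.75]
Cofactors of I−A, C_ij = (−1)^(i+j)·(minor ij) (rows/columns in the sector order above):
  C_11 = (0.60)(0.75) − (-0.15)(-0.05) = 0.4425
  C_12 = −[(-0.35)(0.75) − (-0.15)(-0.45)] = 0.3300
  C_13 = (-0.35)(-0.05) − (0.60)(-0.45) = 0.2875
  C_21 = −[(0.00)(0.75) − (-0.25)(-0.05)] = 0.0125
  C_22 = (0.95)(0.75) − (-0.25)(-0.45) = 0.6000
  C_23 = −[(0.95)(-0.05) − (0.00)(-0.45)] = 0.0475
  C_31 = (0.00)(-0.15) − (-0.25)(0.60) = 0.1500
  C_32 = −[(0.95)(-0.15) − (-0.25)(-0.35)] = 0.2300
  C_33 = (0.95)(0.60) − (0.00)(-0.35) = 0.5700
det(I−A) = Σ_j (I−A)_1j·C_1j = (0.95)(0.4425) + (0.00)(0.3300) + (-0.25)(0.2875) = 0.3485
adj(I−A) = Cᵀ =
  [ 0.4425   0.0125   0.1500]
  [ 0.3300   0.6000   0.2300]
  [ 0.2875   0.0475   0.5700]
(I − A)⁻¹ = adj(I−A) / det(I−A) ≈
  [   1.2697     0.0359     0.4304]
  [   0.9469     1.7217     0.6600]
  [   0.8250     0.1363     1.6356]
Δx = (I − A)⁻¹ Δd with Δd having +100 in the Sector 1 component and 0 elsewhere.
So Δx_3 = L_31 · (+100), where L_31 = adj(I−A)_31 / det(I−A) = 0.2875 / 0.3485.
Δx_3 = 0.2875 × (+100) / 0.3485 = 28.75 / 0.3485 ≈ 82.50.

Δx_3 = 82.50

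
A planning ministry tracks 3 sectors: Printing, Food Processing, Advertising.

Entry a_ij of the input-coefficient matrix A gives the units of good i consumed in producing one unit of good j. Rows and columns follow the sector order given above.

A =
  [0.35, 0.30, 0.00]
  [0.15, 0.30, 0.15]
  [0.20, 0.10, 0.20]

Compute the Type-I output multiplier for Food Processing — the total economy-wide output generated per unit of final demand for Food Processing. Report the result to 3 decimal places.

I − A =
  [   0.65    -0.30     0.00]
  [  -0.15     0.70    -0.15]
  [  -0.20    -0.10     0.80]
Cofactors of I−A, C_ij = (−1)^(i+j)·(minor ij) (rows/columns in the sector order above):
  C_11 = (0.70)(0.80) − (-0.15)(-0.10) = 0.5450
  C_12 = −[(-0.15)(0.80) − (-0.15)(-0.20)] = 0.1500
  C_13 = (-0.15)(-0.10) − (0.70)(-0.20) = 0.1550
  C_21 = −[(-0.30)(0.80) − (0.00)(-0.10)] = 0.2400
  C_22 = (0.65)(0.80) − (0.00)(-0.20) = 0.5200
  C_23 = −[(0.65)(-0.10) − (-0.30)(-0.20)] = 0.1250
  C_31 = (-0.30)(-0.15) − (0.00)(0.70) = 0.0450
  C_32 = −[(0.65)(-0.15) − (0.00)(-0.15)] = 0.0975
  C_33 = (0.65)(0.70) − (-0.30)(-0.15) = 0.4100
det(I−A) = Σ_j (I−A)_1j·C_1j = (0.65)(0.5450) + (-0.30)(0.1500) + (0.00)(0.1550) = 0.30925
adj(I−A) = Cᵀ =
  [ 0.5450   0.2400   0.0450]
  [ 0.1500   0.5200   0.0975]
  [ 0.1550   0.1250   0.4100]
(I − A)⁻¹ = adj(I−A) / det(I−A) ≈
  [   1.7623     0.7761     0.1455]
  [   0.4850     1.6815     0.3153]
  [   0.5012     0.4042     1.3258]
The output multiplier for sector j is the column-j sum of the Leontief inverse (I − A)⁻¹ = adj(I−A) / det(I−A).
Column 2 of adj(I−A): (0.2400, 0.5200, 0.1250); det(I−A) = 0.30925.
m_2 = (0.2400 + 0.5200 + 0.1250) / 0.30925 = 0.885 / 0.30925 ≈ 2.862.

m_2 = 2.862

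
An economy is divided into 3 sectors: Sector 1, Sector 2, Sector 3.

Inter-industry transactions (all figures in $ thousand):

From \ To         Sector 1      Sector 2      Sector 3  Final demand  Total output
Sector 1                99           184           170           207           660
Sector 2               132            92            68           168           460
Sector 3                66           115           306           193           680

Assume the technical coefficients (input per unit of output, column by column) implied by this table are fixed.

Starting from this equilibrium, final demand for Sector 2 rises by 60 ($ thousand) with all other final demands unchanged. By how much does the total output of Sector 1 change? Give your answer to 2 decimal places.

Technical coefficients a_ij = z_ij / X_j:
  a_11 = 99/660 = 0.15, a_21 = 132/660 = 0.20, a_31 = 66/660 = 0.10
  a_12 = 184/460 = 0.40, a_22 = 92/460 = 0.20, a_32 = 115/460 = 0.25
  a_13 = 170/680 = 0.25, a_23 = 68/680 = 0.10, a_33 = 306/680 = 0.45
I − A =
  [   0.85    -0.40    -0.25]
  [  -0.20     0.80    -0.10]
  [  -0.10    -0.25     0.55]
Cofactors of I−A, C_ij = (−1)^(i+j)·(minor ij) (rows/columns in the sector order above):
  C_11 = (0.80)(0.55) − (-0.10)(-0.25) = 0.4150
  C_12 = −[(-0.20)(0.55) − (-0.10)(-0.10)] = 0.1200
  C_13 = (-0.20)(-0.25) − (0.80)(-0.10) = 0.1300
  C_21 = −[(-0.40)(0.55) − (-0.25)(-0.25)] = 0.2825
  C_22 = (0.85)(0.55) − (-0.25)(-0.10) = 0.4425
  C_23 = −[(0.85)(-0.25) − (-0.40)(-0.10)] = 0.2525
  C_31 = (-0.40)(-0.10) − (-0.25)(0.80) = 0.2400
  C_32 = −[(0.85)(-0.10) − (-0.25)(-0.20)] = 0.1350
  C_33 = (0.85)(0.80) − (-0.40)(-0.20) = 0.6000
det(I−A) = Σ_j (I−A)_1j·C_1j = (0.85)(0.4150) + (-0.40)(0.1200) + (-0.25)(0.1300) = 0.27225
adj(I−A) = Cᵀ =
  [ 0.4150   0.2825   0.2400]
  [ 0.1200   0.4425   0.1350]
  [ 0.1300   0.2525   0.6000]
(I − A)⁻¹ = adj(I−A) / det(I−A) ≈
  [   1.5243     1.0376     0.8815]
  [   0.4408     1.6253     0.4959]
  [   0.4775     0.9275     2.2039]
Δx = (I − A)⁻¹ Δd with Δd having +60 in the Sector 2 component and 0 elsewhere.
So Δx_1 = L_12 · (+60), where L_12 = adj(I−A)_12 / det(I−A) = 0.2825 / 0.27225.
Δx_1 = 0.2825 × (+60) / 0.27225 = 16.95 / 0.27225 ≈ 62.26.

Δx_1 = 62.26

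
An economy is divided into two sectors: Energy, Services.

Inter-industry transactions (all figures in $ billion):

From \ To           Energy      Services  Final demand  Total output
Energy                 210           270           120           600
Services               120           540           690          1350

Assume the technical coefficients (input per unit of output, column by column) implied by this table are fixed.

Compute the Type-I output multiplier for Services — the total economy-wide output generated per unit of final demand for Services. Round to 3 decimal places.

Technical coefficients a_ij = z_ij / X_j:
  a_EE = 210/600 = 0.35, a_SE = 120/600 = 0.20
  a_ES = 270/1350 = 0.20, a_SS = 540/1350 = 0.40
I − A =
  [   0.65    -0.20]
  [  -0.20     0.60]
det(I−A) = (0.65)(0.60) − (-0.20)(-0.20) = 0.3500
adj(I−A) = [[0.60, 0.20], [0.20, 0.65]]
(I − A)⁻¹ = adj(I−A) / det(I−A) ≈
  [   1.7143     0.5714]
  [   0.5714     1.8571]
The output multiplier for sector j is the column-j sum of the Leontief inverse (I − A)⁻¹ = adj(I−A) / det(I−A).
Column S of adj(I−A): (0.20, 0.65); det(I−A) = 0.3500.
m_S = (0.20 + 0.65) / 0.3500 = 0.85 / 0.3500 ≈ 2.429.

m_S = 2.429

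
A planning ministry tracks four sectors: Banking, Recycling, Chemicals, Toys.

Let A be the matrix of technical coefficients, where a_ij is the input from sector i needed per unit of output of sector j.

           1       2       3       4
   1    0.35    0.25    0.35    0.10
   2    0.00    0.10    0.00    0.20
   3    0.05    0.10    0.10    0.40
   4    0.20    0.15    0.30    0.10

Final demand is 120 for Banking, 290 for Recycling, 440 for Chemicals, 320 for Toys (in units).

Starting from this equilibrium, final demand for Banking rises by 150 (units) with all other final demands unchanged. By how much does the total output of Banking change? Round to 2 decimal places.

I − A =
  [   0.65    -0.25    -0.35    -0.10]
  [   0.00     0.90     0.00    -0.20]
  [  -0.05    -0.10     0.90    -0.40]
  [  -0.20    -0.15    -0.30     0.90]
Compute the cofactors C_ij = (−1)^(i+j)·(3×3 minor ij) of I−A; the adjugate is their transpose:
adj(I−A) = Cᵀ =
  [ 0.588000   0.241500   0.315000   0.259000]
  [ 0.039000   0.385250   0.053000   0.113500]
  [ 0.115000   0.127500   0.479000   0.254000]
  [ 0.175500   0.160375   0.238500   0.510750]
det(I−A) = Σ_j (I−A)_1j·C_1j = (0.65)(0.588000) + (-0.25)(0.039000) + (-0.35)(0.115000) + (-0.10)(0.175500) = 0.31465
(I − A)⁻¹ = adj(I−A) / det(I−A) ≈
  [   1.8687     0.7675     1.0011     0.8231]
  [   0.1239     1.2244     0.1684     0.3607]
  [   0.3655     0.4052     1.5223     0.8072]
  [   0.5578     0.5097     0.7580     1.6232]
Δx = (I − A)⁻¹ Δd with Δd having +150 in the Banking component and 0 elsewhere.
So Δx_1 = L_11 · (+150), where L_11 = adj(I−A)_11 / det(I−A) = 0.588000 / 0.31465.
Δx_1 = 0.588000 × (+150) / 0.31465 = 88.20 / 0.31465 ≈ 280.31.

Δx_1 = 280.31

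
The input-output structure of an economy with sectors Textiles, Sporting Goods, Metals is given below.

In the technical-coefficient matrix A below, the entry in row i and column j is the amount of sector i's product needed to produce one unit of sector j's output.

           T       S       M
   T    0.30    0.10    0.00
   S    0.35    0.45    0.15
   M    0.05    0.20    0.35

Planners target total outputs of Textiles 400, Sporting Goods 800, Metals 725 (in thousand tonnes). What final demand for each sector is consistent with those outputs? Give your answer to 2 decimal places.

d_T = 200.00, d_S = 191.25, d_M = 291.25

I − A =
  [   0.70    -0.10     0.00]
  [  -0.35     0.55    -0.15]
  [  -0.05    -0.20     0.65]
d = (I − A) x:
  d_T = (+0.70)·400 + (-0.10)·800 + (+0.00)·725 = 200.00
  d_S = (-0.35)·400 + (+0.55)·800 + (-0.15)·725 = 191.25
  d_M = (-0.05)·400 + (-0.20)·800 + (+0.65)·725 = 291.25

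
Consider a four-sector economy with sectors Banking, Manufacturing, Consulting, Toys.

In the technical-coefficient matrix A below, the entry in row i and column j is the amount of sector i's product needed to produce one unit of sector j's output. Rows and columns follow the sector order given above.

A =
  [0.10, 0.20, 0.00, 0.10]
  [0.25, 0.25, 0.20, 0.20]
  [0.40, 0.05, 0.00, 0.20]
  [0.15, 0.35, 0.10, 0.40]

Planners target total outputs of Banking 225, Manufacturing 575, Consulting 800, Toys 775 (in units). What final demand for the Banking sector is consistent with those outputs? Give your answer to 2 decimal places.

I − A =
  [   0.90    -0.20     0.00    -0.10]
  [  -0.25     0.75    -0.20    -0.20]
  [  -0.40    -0.05     1.00    -0.20]
  [  -0.15    -0.35    -0.10     0.60]
d = (I − A) x:
  d_B = (+0.90)·225 + (-0.20)·575 + (+0.00)·800 + (-0.10)·775 = 10.00
  d_M = (-0.25)·225 + (+0.75)·575 + (-0.20)·800 + (-0.20)·775 = 60.00
  d_C = (-0.40)·225 + (-0.05)·575 + (+1.00)·800 + (-0.20)·775 = 526.25
  d_T = (-0.15)·225 + (-0.35)·575 + (-0.10)·800 + (+0.60)·775 = 150.00

d_B = 10.00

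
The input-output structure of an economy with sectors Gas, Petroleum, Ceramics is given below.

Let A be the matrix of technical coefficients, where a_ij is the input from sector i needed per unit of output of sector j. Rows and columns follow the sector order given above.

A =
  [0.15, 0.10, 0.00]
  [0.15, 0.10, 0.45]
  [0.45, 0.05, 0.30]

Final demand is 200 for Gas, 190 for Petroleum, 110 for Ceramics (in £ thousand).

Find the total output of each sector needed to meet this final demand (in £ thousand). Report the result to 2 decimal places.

I − A =
  [   0.85    -0.10     0.00]
  [  -0.15     0.90    -0.45]
  [  -0.45    -0.05     0.70]
Cofactors of I−A, C_ij = (−1)^(i+j)·(minor ij) (rows/columns in the sector order above):
  C_11 = (0.90)(0.70) − (-0.45)(-0.05) = 0.6075
  C_12 = −[(-0.15)(0.70) − (-0.45)(-0.45)] = 0.3075
  C_13 = (-0.15)(-0.05) − (0.90)(-0.45) = 0.4125
  C_21 = −[(-0.10)(0.70) − (0.00)(-0.05)] = 0.0700
  C_22 = (0.85)(0.70) − (0.00)(-0.45) = 0.5950
  C_23 = −[(0.85)(-0.05) − (-0.10)(-0.45)] = 0.0875
  C_31 = (-0.10)(-0.45) − (0.00)(0.90) = 0.0450
  C_32 = −[(0.85)(-0.45) − (0.00)(-0.15)] = 0.3825
  C_33 = (0.85)(0.90) − (-0.10)(-0.15) = 0.7500
det(I−A) = Σ_j (I−A)_1j·C_1j = (0.85)(0.6075) + (-0.10)(0.3075) + (0.00)(0.4125) = 0.485625
adj(I−A) = Cᵀ =
  [ 0.6075   0.0700   0.0450]
  [ 0.3075   0.5950   0.3825]
  [ 0.4125   0.0875   0.7500]
(I − A)⁻¹ = adj(I−A) / det(I−A) ≈
  [   1.2510     0.1441     0.0927]
  [   0.6332     1.2252     0.7876]
  [   0.8494     0.1802     1.5444]
x = (I − A)⁻¹ d = adj(I−A)·d / det(I−A), with det(I−A) = 0.485625:
  x_G = (0.6075·200 + 0.0700·190 + 0.0450·110) / 0.485625 = 139.75 / 0.485625 ≈ 287.77
  x_P = (0.3075·200 + 0.5950·190 + 0.3825·110) / 0.485625 = 216.625 / 0.485625 ≈ 446.07
  x_C = (0.4125·200 + 0.0875·190 + 0.7500·110) / 0.485625 = 181.625 / 0.485625 ≈ 374.00

x_G = 287.77, x_P = 446.07, x_C = 374.00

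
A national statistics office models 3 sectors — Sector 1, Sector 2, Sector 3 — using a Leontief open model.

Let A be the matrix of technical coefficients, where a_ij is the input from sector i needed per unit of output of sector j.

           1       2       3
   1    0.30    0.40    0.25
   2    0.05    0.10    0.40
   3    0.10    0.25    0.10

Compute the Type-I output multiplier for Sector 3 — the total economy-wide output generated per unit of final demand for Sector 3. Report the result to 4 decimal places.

m_3 = 2.9437

I − A =
  [   0.70    -0.40    -0.25]
  [  -0.05     0.90    -0.40]
  [  -0.10    -0.25     0.90]
Cofactors of I−A, C_ij = (−1)^(i+j)·(minor ij) (rows/columns in the sector order above):
  C_11 = (0.90)(0.90) − (-0.40)(-0.25) = 0.7100
  C_12 = −[(-0.05)(0.90) − (-0.40)(-0.10)] = 0.0850
  C_13 = (-0.05)(-0.25) − (0.90)(-0.10) = 0.1025
  C_21 = −[(-0.40)(0.90) − (-0.25)(-0.25)] = 0.4225
  C_22 = (0.70)(0.90) − (-0.25)(-0.10) = 0.6050
  C_23 = −[(0.70)(-0.25) − (-0.40)(-0.10)] = 0.2150
  C_31 = (-0.40)(-0.40) − (-0.25)(0.90) = 0.3850
  C_32 = −[(0.70)(-0.40) − (-0.25)(-0.05)] = 0.2925
  C_33 = (0.70)(0.90) − (-0.40)(-0.05) = 0.6100
det(I−A) = Σ_j (I−A)_1j·C_1j = (0.70)(0.7100) + (-0.40)(0.0850) + (-0.25)(0.1025) = 0.437375
adj(I−A) = Cᵀ =
  [ 0.7100   0.4225   0.3850]
  [ 0.0850   0.6050   0.2925]
  [ 0.1025   0.2150   0.6100]
(I − A)⁻¹ = adj(I−A) / det(I−A) ≈
  [   1.62332     0.96599     0.88025]
  [   0.19434     1.38325     0.66876]
  [   0.23435     0.49157     1.39468]
The output multiplier for sector j is the column-j sum of the Leontief inverse (I − A)⁻¹ = adj(I−A) / det(I−A).
Column 3 of adj(I−A): (0.3850, 0.2925, 0.6100); det(I−A) = 0.437375.
m_3 = (0.3850 + 0.2925 + 0.6100) / 0.437375 = 1.2875 / 0.437375 ≈ 2.9437.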